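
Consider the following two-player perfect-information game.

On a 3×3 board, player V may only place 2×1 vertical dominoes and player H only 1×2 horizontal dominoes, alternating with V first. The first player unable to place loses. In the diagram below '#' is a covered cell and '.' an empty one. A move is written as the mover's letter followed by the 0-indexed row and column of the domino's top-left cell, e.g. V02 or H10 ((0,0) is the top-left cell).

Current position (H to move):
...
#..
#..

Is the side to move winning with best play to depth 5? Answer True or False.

H winning at [.../#../#..]: True

p1 H@[.../#../#..]: H00[##./#../#..]-1 H01[.##/#../#..]-1 H11[.../###/#..]+1* H21[.../#../###]-1
p2 V@[.../###/#..] terminal -1; root [.../#../#..] d5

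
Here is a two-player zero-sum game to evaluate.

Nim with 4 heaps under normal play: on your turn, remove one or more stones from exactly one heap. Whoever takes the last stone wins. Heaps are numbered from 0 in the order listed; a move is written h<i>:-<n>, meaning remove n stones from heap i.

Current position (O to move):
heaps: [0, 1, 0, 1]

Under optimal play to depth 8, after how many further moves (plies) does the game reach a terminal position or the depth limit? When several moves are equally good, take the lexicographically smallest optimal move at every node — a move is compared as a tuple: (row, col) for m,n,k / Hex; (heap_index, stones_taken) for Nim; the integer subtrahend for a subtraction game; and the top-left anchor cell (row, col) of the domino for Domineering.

p1 O@[(0,1,0,1)]: h1:-1[(0,0,0,1)]-1* h3:-1[(0,1,0,0)]-1
p2 X@[(0,0,0,1)]: h3:-1[(0,0,0,0)]+1*
p3 O@[(0,0,0,0)] terminal -1; root [(0,1,0,1)] d8

PV length from [(0,1,0,1)]: 2 plies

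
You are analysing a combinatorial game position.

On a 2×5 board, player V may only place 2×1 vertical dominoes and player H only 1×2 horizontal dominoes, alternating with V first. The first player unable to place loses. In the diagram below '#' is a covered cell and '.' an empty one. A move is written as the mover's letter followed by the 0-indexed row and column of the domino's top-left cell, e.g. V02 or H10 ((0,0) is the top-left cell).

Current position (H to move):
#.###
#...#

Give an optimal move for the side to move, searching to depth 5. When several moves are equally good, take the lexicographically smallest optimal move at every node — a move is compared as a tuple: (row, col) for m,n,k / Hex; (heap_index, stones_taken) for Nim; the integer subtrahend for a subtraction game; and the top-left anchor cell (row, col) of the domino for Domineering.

p1 H@[#.###/#...#]: H11[#.###/###.#]+1* H12[#.###/#.###]-1
p2 V@[#.###/###.#] terminal -1; root [#.###/#...#] d5

H's best at [#.###/#...#]: H11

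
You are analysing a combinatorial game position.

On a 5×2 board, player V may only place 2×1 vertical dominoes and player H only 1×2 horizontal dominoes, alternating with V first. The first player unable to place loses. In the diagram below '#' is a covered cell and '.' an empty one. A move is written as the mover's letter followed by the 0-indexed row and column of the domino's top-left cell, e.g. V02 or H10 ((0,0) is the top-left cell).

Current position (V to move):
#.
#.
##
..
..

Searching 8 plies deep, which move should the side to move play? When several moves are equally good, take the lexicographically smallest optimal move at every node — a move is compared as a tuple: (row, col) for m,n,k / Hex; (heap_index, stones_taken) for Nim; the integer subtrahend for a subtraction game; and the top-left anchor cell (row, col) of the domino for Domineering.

[#./#./##/../..] V move#1: V01:-1/##/##/##/../.., V30:+1/#./#./##/#./#.*, V31:+1/#./#./##/.#/.#
[#./#./##/#./#.] end (terminal -1, H#2); searched #./#./##/../.. to 8

V's best at [#./#./##/../..]: V30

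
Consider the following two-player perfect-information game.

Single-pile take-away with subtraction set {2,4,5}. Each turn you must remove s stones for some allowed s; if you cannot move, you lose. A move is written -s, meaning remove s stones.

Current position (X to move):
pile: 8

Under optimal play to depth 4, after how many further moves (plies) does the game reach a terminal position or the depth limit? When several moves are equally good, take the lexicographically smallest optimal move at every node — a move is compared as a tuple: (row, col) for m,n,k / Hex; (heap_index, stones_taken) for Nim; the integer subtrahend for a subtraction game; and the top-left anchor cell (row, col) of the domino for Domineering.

PV length from [8]: 2 plies

[8] X move#1: -2:-1/6*, -4:-1/4, -5:-1/3
[6] O move#2: -2:-1/4, -4:-1/2, -5:+1/1*
[1] end (terminal -1, X#3); searched 8 to 4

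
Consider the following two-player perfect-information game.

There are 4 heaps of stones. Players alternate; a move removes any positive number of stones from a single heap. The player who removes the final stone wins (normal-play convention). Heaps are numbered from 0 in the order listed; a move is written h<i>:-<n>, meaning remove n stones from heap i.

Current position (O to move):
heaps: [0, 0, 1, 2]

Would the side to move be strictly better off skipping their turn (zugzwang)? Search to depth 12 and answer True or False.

p1 O@[(0,0,1,2)]: h2:-1[(0,0,0,2)]-1 h3:-1[(0,0,1,1)]+1* h3:-2[(0,0,1,0)]-1
p2 X@[(0,0,1,1)]: h2:-1[(0,0,0,1)]-1* h3:-1[(0,0,1,0)]-1
p3 O@[(0,0,0,1)]: h3:-1[(0,0,0,0)]+1*
p4 X@[(0,0,0,0)] terminal -1; root [(0,0,1,2)] d12
suppose O passes — search the same position with X to move:
pass> p1 X@[(0,0,1,2)]: h2:-1[(0,0,0,2)]-1 h3:-1[(0,0,1,1)]+1* h3:-2[(0,0,1,0)]-1
pass> p2 O@[(0,0,1,1)]: h2:-1[(0,0,0,1)]-1* h3:-1[(0,0,1,0)]-1
pass> p3 X@[(0,0,0,1)]: h3:-1[(0,0,0,0)]+1*
pass> p4 O@[(0,0,0,0)] terminal -1; root [(0,0,1,2)] d12
for O: play +1, pass -1

zugzwang((0,0,1,2), O) = False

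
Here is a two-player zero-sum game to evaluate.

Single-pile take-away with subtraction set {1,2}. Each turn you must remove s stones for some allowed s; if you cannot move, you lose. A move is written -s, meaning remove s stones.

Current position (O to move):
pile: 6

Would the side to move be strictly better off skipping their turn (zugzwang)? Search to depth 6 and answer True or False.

p1 O@[6]: -1[5]-1* -2[4]-1
p2 X@[5]: -1[4]-1 -2[3]+1*
p3 O@[3]: -1[2]-1* -2[1]-1
p4 X@[2]: -1[1]-1 -2[0]+1*
p5 O@[0] terminal -1; root [6] d6
if O skipped the turn, X would face:
~ p1 X@[6]: -1[5]-1* -2[4]-1
~ p2 O@[5]: -1[4]-1 -2[3]+1*
~ p3 X@[3]: -1[2]-1* -2[1]-1
~ p4 O@[2]: -1[1]-1 -2[0]+1*
~ p5 X@[0] terminal -1; root [6] d6
compare (O): move=-1 vs pass=+1

zugzwang(6, O) = True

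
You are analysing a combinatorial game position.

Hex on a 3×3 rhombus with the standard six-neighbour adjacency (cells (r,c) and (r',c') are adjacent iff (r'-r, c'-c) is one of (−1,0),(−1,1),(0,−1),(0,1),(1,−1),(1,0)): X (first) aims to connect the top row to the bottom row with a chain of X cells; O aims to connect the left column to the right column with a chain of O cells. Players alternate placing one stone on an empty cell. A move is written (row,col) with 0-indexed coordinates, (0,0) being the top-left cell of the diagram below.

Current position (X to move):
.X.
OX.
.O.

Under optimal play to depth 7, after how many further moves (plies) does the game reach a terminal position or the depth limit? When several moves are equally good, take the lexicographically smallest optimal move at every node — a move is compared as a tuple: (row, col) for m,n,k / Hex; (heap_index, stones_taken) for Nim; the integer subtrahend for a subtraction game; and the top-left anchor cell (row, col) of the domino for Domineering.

ply 1, X at .X./OX./.O. | (0,0)=-1→XX./OX./.O.; (0,2)=-1→.XX/OX./.O.; (1,2)=+1→.X./OXX/.O.*; (2,0)=+1→.X./OX./XO.; (2,2)=+1→.X./OX./.OX
ply 2, O at .X./OXX/.O. | (0,0)=-1→OX./OXX/.O.*; (0,2)=-1→.XO/OXX/.O.; (2,0)=-1→.X./OXX/OO.; (2,2)=-1→.X./OXX/.OO
ply 3, X at OX./OXX/.O. | (0,2)=+1→OXX/OXX/.O.*; (2,0)=+1→OX./OXX/XO.; (2,2)=+1→OX./OXX/.OX
ply 4, O at OXX/OXX/.O. | (2,0)=-1→OXX/OXX/OO.*; (2,2)=-1→OXX/OXX/.OO
ply 5, X at OXX/OXX/OO. | (2,2)=+1→OXX/OXX/OOX*
ply 6: OXX/OXX/OOX is terminal -1 (O); from .X./OX./.O. depth 7

PV length from [.X./OX./.O.]: 5 plies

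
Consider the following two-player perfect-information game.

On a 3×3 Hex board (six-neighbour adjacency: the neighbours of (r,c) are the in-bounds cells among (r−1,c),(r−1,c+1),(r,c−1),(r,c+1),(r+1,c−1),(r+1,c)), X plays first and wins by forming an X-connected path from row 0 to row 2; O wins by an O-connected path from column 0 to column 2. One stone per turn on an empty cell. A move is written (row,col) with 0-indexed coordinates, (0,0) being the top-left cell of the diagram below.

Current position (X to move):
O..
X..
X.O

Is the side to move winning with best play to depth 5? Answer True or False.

X winning at [O../X../X.O]: True

ply 1, X at O../X../X.O | (0,1)=+1→OX./X../X.O*; (0,2)=+1→O.X/X../X.O; (1,1)=+1→O../XX./X.O; (1,2)=+1→O../X.X/X.O; (2,1)=+1→O../X../XXO
ply 2: OX./X../X.O is terminal -1 (O); from O../X../X.O depth 5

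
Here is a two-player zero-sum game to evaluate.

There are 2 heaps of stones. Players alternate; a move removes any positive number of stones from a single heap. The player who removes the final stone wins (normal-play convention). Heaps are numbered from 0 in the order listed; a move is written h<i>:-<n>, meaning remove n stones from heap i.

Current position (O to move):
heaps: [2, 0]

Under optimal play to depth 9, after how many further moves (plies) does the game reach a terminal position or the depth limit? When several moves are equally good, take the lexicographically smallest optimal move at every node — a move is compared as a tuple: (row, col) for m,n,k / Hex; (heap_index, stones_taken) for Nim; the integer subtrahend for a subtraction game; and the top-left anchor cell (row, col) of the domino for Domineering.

[(2,0)] O move#1: h0:-1:-1/(1,0), h0:-2:+1/(0,0)*
[(0,0)] end (terminal -1, X#2); searched (2,0) to 9

PV length from [(2,0)]: 1 ply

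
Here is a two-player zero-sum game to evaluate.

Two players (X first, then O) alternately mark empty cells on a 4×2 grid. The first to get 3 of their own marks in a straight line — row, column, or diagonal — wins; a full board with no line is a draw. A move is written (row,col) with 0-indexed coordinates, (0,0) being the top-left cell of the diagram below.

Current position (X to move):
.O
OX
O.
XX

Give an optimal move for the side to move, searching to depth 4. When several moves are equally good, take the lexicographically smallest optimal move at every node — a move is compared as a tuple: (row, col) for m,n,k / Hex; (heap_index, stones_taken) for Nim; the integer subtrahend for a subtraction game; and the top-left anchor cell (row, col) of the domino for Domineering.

p1 X@[.O/OX/O./XX]: (0,0)[XO/OX/O./XX]+0 (2,1)[.O/OX/OX/XX]+1*
p2 O@[.O/OX/OX/XX] terminal -1; root [.O/OX/O./XX] d4

X's best at [.O/OX/O./XX]: (2,1)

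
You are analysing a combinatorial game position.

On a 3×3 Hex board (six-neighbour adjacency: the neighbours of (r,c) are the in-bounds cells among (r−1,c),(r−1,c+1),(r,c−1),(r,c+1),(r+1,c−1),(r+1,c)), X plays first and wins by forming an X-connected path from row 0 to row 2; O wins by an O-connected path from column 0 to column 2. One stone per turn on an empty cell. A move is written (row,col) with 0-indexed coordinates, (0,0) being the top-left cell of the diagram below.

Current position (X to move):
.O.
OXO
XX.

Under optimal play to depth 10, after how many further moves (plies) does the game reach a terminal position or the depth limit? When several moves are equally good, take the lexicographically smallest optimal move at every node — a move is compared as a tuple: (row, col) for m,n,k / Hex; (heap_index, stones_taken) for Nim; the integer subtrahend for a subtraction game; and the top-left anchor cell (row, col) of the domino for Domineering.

p1 X@[.O./OXO/XX.]: (0,0)[XO./OXO/XX.]-1 (0,2)[.OX/OXO/XX.]+1* (2,2)[.O./OXO/XXX]-1
p2 O@[.OX/OXO/XX.] terminal -1; root [.O./OXO/XX.] d10

PV length from [.O./OXO/XX.]: 1 ply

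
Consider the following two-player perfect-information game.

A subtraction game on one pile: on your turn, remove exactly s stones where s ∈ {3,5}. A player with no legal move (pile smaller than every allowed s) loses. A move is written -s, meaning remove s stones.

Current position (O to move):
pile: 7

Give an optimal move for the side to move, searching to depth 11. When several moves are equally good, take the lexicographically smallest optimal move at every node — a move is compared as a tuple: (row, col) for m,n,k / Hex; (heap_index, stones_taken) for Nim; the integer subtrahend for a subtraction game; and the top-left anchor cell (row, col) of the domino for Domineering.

ply 1, O at 7 | -3=-1→4; -5=+1→2*
ply 2: 2 is terminal -1 (X); from 7 depth 11

O's best at [7]: -5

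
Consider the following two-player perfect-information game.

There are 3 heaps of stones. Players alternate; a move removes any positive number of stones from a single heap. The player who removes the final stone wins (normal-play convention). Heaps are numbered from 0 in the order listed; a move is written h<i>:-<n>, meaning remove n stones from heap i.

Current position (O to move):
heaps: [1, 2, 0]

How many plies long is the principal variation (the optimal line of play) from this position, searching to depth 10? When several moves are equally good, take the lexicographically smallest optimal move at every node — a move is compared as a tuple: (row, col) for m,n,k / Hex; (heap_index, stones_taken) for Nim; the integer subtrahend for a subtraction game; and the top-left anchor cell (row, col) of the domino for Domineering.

PV length from [(1,2,0)]: 3 plies

[(1,2,0)] O move#1: h0:-1:-1/(0,2,0), h1:-1:+1/(1,1,0)*, h1:-2:-1/(1,0,0)
[(1,1,0)] X move#2: h0:-1:-1/(0,1,0)*, h1:-1:-1/(1,0,0)
[(0,1,0)] O move#3: h1:-1:+1/(0,0,0)*
[(0,0,0)] end (terminal -1, X#4); searched (1,2,0) to 10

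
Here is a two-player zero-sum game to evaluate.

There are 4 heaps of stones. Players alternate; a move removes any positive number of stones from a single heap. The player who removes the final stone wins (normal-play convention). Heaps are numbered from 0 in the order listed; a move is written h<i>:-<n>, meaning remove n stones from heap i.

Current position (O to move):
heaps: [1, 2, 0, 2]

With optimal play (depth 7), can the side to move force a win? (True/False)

[(1,2,0,2)] O move#1: h0:-1:+1/(0,2,0,2)*, h1:-1:-1/(1,1,0,2), h1:-2:-1/(1,0,0,2), h3:-1:-1/(1,2,0,1), h3:-2:-1/(1,2,0,0)
[(0,2,0,2)] X move#2: h1:-1:-1/(0,1,0,2)*, h1:-2:-1/(0,0,0,2), h3:-1:-1/(0,2,0,1), h3:-2:-1/(0,2,0,0)
[(0,1,0,2)] O move#3: h1:-1:-1/(0,0,0,2), h3:-1:+1/(0,1,0,1)*, h3:-2:-1/(0,1,0,0)
[(0,1,0,1)] X move#4: h1:-1:-1/(0,0,0,1)*, h3:-1:-1/(0,1,0,0)
[(0,0,0,1)] O move#5: h3:-1:+1/(0,0,0,0)*
[(0,0,0,0)] end (terminal -1, X#6); searched (1,2,0,2) to 7

O winning at [(1,2,0,2)]: True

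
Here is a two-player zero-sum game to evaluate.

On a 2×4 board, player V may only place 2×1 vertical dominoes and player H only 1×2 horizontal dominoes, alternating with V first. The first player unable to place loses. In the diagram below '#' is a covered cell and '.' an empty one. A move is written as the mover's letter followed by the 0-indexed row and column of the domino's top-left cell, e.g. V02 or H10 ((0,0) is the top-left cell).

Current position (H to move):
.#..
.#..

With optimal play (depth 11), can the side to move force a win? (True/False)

p1 H@[.#../.#..]: H02[.###/.#..]+1* H12[.#../.###]+1
p2 V@[.###/.#..]: V00[####/##..]-1*
p3 H@[####/##..]: H12[####/####]+1*
p4 V@[####/####] terminal -1; root [.#../.#..] d11

H winning at [.#../.#..]: True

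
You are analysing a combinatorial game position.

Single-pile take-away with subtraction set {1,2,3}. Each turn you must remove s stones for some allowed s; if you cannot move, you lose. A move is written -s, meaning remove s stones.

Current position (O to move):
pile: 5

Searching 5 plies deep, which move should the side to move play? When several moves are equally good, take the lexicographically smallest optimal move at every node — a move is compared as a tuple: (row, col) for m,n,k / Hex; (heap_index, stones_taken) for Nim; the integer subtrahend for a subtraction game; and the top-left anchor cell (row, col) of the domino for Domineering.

O's best at [5]: -1

[5] O move#1: -1:+1/4*, -2:-1/3, -3:-1/2
[4] X move#2: -1:-1/3*, -2:-1/2, -3:-1/1
[3] O move#3: -1:-1/2, -2:-1/1, -3:+1/0*
[0] end (terminal -1, X#4); searched 5 to 5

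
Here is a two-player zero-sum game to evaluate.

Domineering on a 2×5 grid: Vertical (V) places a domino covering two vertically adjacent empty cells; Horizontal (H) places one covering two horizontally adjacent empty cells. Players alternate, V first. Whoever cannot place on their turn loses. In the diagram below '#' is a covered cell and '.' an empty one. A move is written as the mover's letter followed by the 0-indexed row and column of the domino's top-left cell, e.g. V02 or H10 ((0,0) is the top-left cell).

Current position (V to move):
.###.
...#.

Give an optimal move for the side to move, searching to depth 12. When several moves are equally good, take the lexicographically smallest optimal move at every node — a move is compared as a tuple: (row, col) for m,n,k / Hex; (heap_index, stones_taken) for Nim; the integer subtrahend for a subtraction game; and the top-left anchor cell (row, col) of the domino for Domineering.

[.###./...#.] V move#1: V00:+1/####./#..#.*, V04:-1/.####/...##
[####./#..#.] H move#2: H11:-1/####./####.*
[####./####.] V move#3: V04:+1/#####/#####*
[#####/#####] end (terminal -1, H#4); searched .###./...#. to 12

V's best at [.###./...#.]: V00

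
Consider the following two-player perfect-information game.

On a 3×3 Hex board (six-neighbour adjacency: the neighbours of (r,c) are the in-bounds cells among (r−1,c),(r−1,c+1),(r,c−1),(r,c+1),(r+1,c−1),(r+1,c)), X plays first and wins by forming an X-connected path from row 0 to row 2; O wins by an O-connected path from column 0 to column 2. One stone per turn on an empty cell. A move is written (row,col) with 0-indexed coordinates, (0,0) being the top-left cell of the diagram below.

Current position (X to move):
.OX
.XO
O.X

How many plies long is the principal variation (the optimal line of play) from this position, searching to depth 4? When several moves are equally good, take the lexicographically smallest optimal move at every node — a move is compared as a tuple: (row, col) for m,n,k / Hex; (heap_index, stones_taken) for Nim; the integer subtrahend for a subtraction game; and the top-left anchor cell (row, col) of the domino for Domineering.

p1 X@[.OX/.XO/O.X]: (0,0)[XOX/.XO/O.X]-1 (1,0)[.OX/XXO/O.X]-1 (2,1)[.OX/.XO/OXX]+1*
p2 O@[.OX/.XO/OXX] terminal -1; root [.OX/.XO/O.X] d4

PV length from [.OX/.XO/O.X]: 1 ply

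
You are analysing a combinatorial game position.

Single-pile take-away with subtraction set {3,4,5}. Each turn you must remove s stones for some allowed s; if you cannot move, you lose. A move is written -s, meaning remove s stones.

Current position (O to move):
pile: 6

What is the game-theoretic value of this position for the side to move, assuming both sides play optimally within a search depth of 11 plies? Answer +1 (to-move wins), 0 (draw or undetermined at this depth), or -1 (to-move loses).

value(6, O) = +1

ply 1, O at 6 | -3=-1→3; -4=+1→2*; -5=+1→1
ply 2: 2 is terminal -1 (X); from 6 depth 11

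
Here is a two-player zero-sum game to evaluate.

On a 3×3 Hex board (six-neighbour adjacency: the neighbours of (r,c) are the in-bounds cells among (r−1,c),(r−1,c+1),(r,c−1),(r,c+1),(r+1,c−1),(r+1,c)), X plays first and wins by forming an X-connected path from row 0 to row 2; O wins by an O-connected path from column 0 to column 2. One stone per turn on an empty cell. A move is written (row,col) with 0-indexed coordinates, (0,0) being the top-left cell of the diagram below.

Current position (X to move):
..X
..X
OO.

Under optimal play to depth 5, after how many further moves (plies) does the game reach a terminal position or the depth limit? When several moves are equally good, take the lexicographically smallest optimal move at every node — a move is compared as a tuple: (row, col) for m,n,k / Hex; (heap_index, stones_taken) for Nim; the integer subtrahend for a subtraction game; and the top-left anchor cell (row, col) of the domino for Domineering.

p1 X@[..X/..X/OO.]: (0,0)[X.X/..X/OO.]-1 (0,1)[.XX/..X/OO.]-1 (1,0)[..X/X.X/OO.]-1 (1,1)[..X/.XX/OO.]-1 (2,2)[..X/..X/OOX]+1*
p2 O@[..X/..X/OOX] terminal -1; root [..X/..X/OO.] d5

PV length from [..X/..X/OO.]: 1 ply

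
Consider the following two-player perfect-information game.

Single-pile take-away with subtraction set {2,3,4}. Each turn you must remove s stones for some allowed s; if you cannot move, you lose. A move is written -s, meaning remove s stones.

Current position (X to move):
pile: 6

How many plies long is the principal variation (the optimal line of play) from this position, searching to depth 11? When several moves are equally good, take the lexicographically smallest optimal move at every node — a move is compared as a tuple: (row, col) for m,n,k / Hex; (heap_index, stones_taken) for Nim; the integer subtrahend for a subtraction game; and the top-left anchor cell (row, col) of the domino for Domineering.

p1 X@[6]: -2[4]-1* -3[3]-1 -4[2]-1
p2 O@[4]: -2[2]-1 -3[1]+1* -4[0]+1
p3 X@[1] terminal -1; root [6] d11

PV length from [6]: 2 plies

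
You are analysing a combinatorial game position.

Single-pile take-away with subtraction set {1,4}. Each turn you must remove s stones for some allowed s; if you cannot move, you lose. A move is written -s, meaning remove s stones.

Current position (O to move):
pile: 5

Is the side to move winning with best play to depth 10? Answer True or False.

[5] O move#1: -1:-1/4*, -4:-1/1
[4] X move#2: -1:-1/3, -4:+1/0*
[0] end (terminal -1, O#3); searched 5 to 10

O winning at [5]: False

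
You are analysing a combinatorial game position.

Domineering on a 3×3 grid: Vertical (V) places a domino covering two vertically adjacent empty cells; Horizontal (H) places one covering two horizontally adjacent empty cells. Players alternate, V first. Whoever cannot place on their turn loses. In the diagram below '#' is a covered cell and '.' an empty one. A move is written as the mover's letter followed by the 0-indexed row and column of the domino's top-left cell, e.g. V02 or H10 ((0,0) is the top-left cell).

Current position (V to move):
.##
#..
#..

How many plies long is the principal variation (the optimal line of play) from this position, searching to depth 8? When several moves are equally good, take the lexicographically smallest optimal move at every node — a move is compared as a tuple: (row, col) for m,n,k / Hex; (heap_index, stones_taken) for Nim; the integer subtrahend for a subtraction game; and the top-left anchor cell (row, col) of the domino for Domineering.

[.##/#../#..] V move#1: V11:+1/.##/##./##.*, V12:+1/.##/#.#/#.#
[.##/##./##.] end (terminal -1, H#2); searched .##/#../#.. to 8

PV length from [.##/#../#..]: 1 ply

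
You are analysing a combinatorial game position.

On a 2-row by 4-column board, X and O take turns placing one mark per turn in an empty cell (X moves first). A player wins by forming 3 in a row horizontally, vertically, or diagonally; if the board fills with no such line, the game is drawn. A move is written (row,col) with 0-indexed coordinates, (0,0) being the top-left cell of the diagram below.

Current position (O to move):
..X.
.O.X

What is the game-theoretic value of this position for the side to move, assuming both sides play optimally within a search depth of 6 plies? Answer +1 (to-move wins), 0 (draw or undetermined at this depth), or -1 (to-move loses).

value(..X./.O.X, O) = 0

[..X./.O.X] O move#1: (0,0):+0/O.X./.O.X*, (0,1):+0/.OX./.O.X, (0,3):+0/..XO/.O.X, (1,0):+0/..X./OO.X, (1,2):+0/..X./.OOX
[O.X./.O.X] X move#2: (0,1):+0/OXX./.O.X*, (0,3):+0/O.XX/.O.X, (1,0):+0/O.X./XO.X, (1,2):+0/O.X./.OXX
[OXX./.O.X] O move#3: (0,3):+0/OXXO/.O.X*, (1,0):-1/OXX./OO.X, (1,2):-1/OXX./.OOX
[OXXO/.O.X] X move#4: (1,0):+0/OXXO/XO.X*, (1,2):+0/OXXO/.OXX
[OXXO/XO.X] O move#5: (1,2):+0/OXXO/XOOX*
[OXXO/XOOX] end (terminal +0, X#6); searched ..X./.O.X to 6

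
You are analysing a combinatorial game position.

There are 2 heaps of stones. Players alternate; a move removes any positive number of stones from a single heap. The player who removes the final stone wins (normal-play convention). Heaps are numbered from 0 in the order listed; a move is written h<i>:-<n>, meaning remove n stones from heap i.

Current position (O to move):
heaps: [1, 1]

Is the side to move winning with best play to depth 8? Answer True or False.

ply 1, O at (1,1) | h0:-1=-1→(0,1)*; h1:-1=-1→(1,0)
ply 2, X at (0,1) | h1:-1=+1→(0,0)*
ply 3: (0,0) is terminal -1 (O); from (1,1) depth 8

O winning at [(1,1)]: False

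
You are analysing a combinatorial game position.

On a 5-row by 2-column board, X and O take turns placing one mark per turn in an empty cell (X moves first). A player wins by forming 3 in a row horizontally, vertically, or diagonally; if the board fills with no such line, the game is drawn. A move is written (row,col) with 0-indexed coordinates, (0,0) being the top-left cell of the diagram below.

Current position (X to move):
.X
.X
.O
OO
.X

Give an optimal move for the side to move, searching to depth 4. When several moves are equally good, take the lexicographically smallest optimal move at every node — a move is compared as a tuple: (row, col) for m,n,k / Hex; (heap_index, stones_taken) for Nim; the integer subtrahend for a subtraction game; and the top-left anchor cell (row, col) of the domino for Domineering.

X's best at [.X/.X/.O/OO/.X]: (1,0)

[.X/.X/.O/OO/.X] X move#1: (0,0):-1/XX/.X/.O/OO/.X, (1,0):+0/.X/XX/.O/OO/.X*, (2,0):+0/.X/.X/XO/OO/.X, (4,0):+0/.X/.X/.O/OO/XX
[.X/XX/.O/OO/.X] O move#2: (0,0):+0/OX/XX/.O/OO/.X*, (2,0):+0/.X/XX/OO/OO/.X, (4,0):+0/.X/XX/.O/OO/OX
[OX/XX/.O/OO/.X] X move#3: (2,0):+0/OX/XX/XO/OO/.X*, (4,0):+0/OX/XX/.O/OO/XX
[OX/XX/XO/OO/.X] O move#4: (4,0):+0/OX/XX/XO/OO/OX*
[OX/XX/XO/OO/OX] end (terminal +0, X#5); searched .X/.X/.O/OO/.X to 4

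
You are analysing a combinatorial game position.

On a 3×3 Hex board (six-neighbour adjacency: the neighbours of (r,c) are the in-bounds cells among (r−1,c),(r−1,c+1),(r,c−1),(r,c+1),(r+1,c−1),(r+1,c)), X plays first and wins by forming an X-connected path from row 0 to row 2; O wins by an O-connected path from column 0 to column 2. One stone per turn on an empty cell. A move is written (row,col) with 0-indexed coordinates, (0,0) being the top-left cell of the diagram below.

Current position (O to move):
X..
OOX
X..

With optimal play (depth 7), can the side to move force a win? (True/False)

p1 O@[X../OOX/X..]: (0,1)[XO./OOX/X..]-1 (0,2)[X.O/OOX/X..]+1* (2,1)[X../OOX/XO.]+1 (2,2)[X../OOX/X.O]+1
p2 X@[X.O/OOX/X..] terminal -1; root [X../OOX/X..] d7

O winning at [X../OOX/X..]: True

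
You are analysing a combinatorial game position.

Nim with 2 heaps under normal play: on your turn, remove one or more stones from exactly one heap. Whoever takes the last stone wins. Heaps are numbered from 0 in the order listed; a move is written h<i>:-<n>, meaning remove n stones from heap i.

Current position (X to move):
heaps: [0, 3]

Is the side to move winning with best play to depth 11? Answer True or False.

[(0,3)] X move#1: h1:-1:-1/(0,2), h1:-2:-1/(0,1), h1:-3:+1/(0,0)*
[(0,0)] end (terminal -1, O#2); searched (0,3) to 11

X winning at [(0,3)]: True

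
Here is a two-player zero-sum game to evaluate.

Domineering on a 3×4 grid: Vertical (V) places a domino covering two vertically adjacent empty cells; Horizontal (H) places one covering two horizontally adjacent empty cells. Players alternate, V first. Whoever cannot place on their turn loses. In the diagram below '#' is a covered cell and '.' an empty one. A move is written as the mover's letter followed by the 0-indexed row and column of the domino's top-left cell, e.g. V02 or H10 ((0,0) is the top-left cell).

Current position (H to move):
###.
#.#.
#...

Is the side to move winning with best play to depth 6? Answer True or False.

H winning at [###./#.#./#...]: False

p1 H@[###./#.#./#...]: H21[###./#.#./###.]-1* H22[###./#.#./#.##]-1
p2 V@[###./#.#./###.]: V03[####/#.##/###.]+1* V13[###./#.##/####]+1
p3 H@[####/#.##/###.] terminal -1; root [###./#.#./#...] d6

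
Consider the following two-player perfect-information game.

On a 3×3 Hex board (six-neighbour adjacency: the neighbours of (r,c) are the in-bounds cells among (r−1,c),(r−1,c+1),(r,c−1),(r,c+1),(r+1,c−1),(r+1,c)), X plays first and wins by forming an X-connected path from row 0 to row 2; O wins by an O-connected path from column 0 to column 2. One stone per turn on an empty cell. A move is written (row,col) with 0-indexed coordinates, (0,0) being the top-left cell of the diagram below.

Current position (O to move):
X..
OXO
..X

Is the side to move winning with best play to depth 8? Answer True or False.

[X../OXO/..X] O move#1: (0,1):-1/XO./OXO/..X*, (0,2):-1/X.O/OXO/..X, (2,0):-1/X../OXO/O.X, (2,1):-1/X../OXO/.OX
[XO./OXO/..X] X move#2: (0,2):+1/XOX/OXO/..X*, (2,0):-1/XO./OXO/X.X, (2,1):-1/XO./OXO/.XX
[XOX/OXO/..X] O move#3: (2,0):-1/XOX/OXO/O.X*, (2,1):-1/XOX/OXO/.OX
[XOX/OXO/O.X] X move#4: (2,1):+1/XOX/OXO/OXX*
[XOX/OXO/OXX] end (terminal -1, O#5); searched X../OXO/..X to 8

O winning at [X../OXO/..X]: False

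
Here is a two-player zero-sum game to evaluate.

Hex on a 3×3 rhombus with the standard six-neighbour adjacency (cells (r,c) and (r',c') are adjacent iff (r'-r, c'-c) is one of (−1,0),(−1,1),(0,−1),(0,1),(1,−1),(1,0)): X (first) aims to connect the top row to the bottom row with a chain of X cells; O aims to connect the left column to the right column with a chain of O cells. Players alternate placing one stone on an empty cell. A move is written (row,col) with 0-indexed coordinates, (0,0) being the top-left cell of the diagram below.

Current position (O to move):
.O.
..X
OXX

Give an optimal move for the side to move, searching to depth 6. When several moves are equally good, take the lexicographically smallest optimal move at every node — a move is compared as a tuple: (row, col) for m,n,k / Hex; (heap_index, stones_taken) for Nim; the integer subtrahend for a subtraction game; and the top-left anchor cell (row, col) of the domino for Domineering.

O's best at [.O./..X/OXX]: (0,2)

[.O./..X/OXX] O move#1: (0,0):-1/OO./..X/OXX, (0,2):+1/.OO/..X/OXX*, (1,0):-1/.O./O.X/OXX, (1,1):-1/.O./.OX/OXX
[.OO/..X/OXX] X move#2: (0,0):-1/XOO/..X/OXX*, (1,0):-1/.OO/X.X/OXX, (1,1):-1/.OO/.XX/OXX
[XOO/..X/OXX] O move#3: (1,0):+1/XOO/O.X/OXX*, (1,1):+1/XOO/.OX/OXX
[XOO/O.X/OXX] end (terminal -1, X#4); searched .O./..X/OXX to 6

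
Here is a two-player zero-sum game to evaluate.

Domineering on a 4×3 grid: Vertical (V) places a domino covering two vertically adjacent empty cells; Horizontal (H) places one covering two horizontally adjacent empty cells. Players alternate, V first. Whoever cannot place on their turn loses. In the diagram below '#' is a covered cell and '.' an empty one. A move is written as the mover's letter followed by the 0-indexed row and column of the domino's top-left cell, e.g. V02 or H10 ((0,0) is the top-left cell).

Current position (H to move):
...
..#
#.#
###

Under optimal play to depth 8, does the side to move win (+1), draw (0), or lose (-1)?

[.../..#/#.#/###] H move#1: H00:-1/##./..#/#.#/###, H01:-1/.##/..#/#.#/###, H10:+1/.../###/#.#/###*
[.../###/#.#/###] end (terminal -1, V#2); searched .../..#/#.#/### to 8

value(.../..#/#.#/###, H) = +1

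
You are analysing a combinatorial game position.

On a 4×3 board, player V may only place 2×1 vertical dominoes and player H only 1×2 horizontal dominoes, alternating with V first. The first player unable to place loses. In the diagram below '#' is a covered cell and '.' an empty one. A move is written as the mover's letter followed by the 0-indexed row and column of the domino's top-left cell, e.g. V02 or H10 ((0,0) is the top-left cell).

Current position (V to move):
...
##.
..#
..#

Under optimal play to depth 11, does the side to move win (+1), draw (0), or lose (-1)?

value(.../##./..#/..#, V) = +1

p1 V@[.../##./..#/..#]: V02[..#/###/..#/..#]-1 V20[.../##./#.#/#.#]+1* V21[.../##./.##/.##]+1
p2 H@[.../##./#.#/#.#]: H00[##./##./#.#/#.#]-1* H01[.##/##./#.#/#.#]-1
p3 V@[##./##./#.#/#.#]: V02[###/###/#.#/#.#]+1* V21[##./##./###/###]+1
p4 H@[###/###/#.#/#.#] terminal -1; root [.../##./..#/..#] d11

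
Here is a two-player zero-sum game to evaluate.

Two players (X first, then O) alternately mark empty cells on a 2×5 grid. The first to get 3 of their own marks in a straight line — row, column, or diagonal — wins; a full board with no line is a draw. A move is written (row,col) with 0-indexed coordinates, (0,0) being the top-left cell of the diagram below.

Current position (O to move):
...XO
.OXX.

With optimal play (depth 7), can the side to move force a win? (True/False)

O winning at [...XO/.OXX.]: False

p1 O@[...XO/.OXX.]: (0,0)[O..XO/.OXX.]-1 (0,1)[.O.XO/.OXX.]-1 (0,2)[..OXO/.OXX.]-1 (1,0)[...XO/OOXX.]-1 (1,4)[...XO/.OXXO]+0*
p2 X@[...XO/.OXXO]: (0,0)[X..XO/.OXXO]+0* (0,1)[.X.XO/.OXXO]+0 (0,2)[..XXO/.OXXO]+0 (1,0)[...XO/XOXXO]+0
p3 O@[X..XO/.OXXO]: (0,1)[XO.XO/.OXXO]+0* (0,2)[X.OXO/.OXXO]+0 (1,0)[X..XO/OOXXO]+0
p4 X@[XO.XO/.OXXO]: (0,2)[XOXXO/.OXXO]+0* (1,0)[XO.XO/XOXXO]+0
p5 O@[XOXXO/.OXXO]: (1,0)[XOXXO/OOXXO]+0*
p6 X@[XOXXO/OOXXO] terminal +0; root [...XO/.OXX.] d7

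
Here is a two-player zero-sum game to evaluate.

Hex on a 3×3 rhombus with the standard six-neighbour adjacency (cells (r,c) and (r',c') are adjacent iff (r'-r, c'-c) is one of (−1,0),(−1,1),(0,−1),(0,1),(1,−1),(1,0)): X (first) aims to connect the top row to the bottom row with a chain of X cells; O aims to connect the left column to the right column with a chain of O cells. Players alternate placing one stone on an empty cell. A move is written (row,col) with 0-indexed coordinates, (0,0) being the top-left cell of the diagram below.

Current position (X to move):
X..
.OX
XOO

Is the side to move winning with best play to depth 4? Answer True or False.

p1 X@[X../.OX/XOO]: (0,1)[XX./.OX/XOO]-1 (0,2)[X.X/.OX/XOO]-1 (1,0)[X../XOX/XOO]+1*
p2 O@[X../XOX/XOO] terminal -1; root [X../.OX/XOO] d4

X winning at [X../.OX/XOO]: True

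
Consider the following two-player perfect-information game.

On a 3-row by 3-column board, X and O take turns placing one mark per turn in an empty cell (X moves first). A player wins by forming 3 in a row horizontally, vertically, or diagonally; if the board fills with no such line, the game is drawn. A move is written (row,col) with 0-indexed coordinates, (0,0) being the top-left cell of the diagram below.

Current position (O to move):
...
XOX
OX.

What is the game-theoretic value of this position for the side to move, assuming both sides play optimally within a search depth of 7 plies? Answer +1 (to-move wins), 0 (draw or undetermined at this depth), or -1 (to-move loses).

value(.../XOX/OX., O) = +1

ply 1, O at .../XOX/OX. | (0,0)=+1→O../XOX/OX.*; (0,1)=+0→.O./XOX/OX.; (0,2)=+1→..O/XOX/OX.; (2,2)=+1→.../XOX/OXO
ply 2, X at O../XOX/OX. | (0,1)=-1→OX./XOX/OX.*; (0,2)=-1→O.X/XOX/OX.; (2,2)=-1→O../XOX/OXX
ply 3, O at OX./XOX/OX. | (0,2)=+1→OXO/XOX/OX.*; (2,2)=+1→OX./XOX/OXO
ply 4: OXO/XOX/OX. is terminal -1 (X); from .../XOX/OX. depth 7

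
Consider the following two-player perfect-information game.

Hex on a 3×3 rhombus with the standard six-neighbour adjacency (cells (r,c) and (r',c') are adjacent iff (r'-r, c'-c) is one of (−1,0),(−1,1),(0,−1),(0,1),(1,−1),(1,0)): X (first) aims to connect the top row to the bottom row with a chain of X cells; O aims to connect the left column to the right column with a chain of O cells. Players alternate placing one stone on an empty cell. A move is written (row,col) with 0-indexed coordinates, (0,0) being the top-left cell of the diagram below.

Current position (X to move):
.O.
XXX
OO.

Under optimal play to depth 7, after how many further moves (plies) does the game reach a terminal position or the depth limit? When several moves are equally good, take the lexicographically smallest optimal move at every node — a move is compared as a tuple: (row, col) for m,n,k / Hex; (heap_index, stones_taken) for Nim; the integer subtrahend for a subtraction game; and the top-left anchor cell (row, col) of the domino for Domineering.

[.O./XXX/OO.] X move#1: (0,0):-1/XO./XXX/OO., (0,2):-1/.OX/XXX/OO., (2,2):+1/.O./XXX/OOX*
[.O./XXX/OOX] O move#2: (0,0):-1/OO./XXX/OOX*, (0,2):-1/.OO/XXX/OOX
[OO./XXX/OOX] X move#3: (0,2):+1/OOX/XXX/OOX*
[OOX/XXX/OOX] end (terminal -1, O#4); searched .O./XXX/OO. to 7

PV length from [.O./XXX/OO.]: 3 plies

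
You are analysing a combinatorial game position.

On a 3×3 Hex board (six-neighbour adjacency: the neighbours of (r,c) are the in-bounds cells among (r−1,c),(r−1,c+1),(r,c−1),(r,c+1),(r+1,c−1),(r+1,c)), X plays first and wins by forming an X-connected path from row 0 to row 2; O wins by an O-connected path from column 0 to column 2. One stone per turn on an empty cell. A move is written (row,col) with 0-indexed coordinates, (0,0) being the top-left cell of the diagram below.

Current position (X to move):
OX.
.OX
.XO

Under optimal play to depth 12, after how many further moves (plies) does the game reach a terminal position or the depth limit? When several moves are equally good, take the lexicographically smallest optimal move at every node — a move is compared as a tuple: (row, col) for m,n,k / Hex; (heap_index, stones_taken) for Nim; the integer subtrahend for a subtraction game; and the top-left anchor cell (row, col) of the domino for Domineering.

[OX./.OX/.XO] X move#1: (0,2):+1/OXX/.OX/.XO*, (1,0):+1/OX./XOX/.XO, (2,0):+1/OX./.OX/XXO
[OXX/.OX/.XO] end (terminal -1, O#2); searched OX./.OX/.XO to 12

PV length from [OX./.OX/.XO]: 1 ply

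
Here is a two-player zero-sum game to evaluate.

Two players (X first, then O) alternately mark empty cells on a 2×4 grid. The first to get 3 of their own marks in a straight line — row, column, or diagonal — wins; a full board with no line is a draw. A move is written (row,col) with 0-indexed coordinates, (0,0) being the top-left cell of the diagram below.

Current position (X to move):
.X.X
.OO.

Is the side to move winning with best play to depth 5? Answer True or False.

[.X.X/.OO.] X move#1: (0,0):-1/XX.X/.OO., (0,2):+1/.XXX/.OO.*, (1,0):-1/.X.X/XOO., (1,3):-1/.X.X/.OOX
[.XXX/.OO.] end (terminal -1, O#2); searched .X.X/.OO. to 5

X winning at [.X.X/.OO.]: True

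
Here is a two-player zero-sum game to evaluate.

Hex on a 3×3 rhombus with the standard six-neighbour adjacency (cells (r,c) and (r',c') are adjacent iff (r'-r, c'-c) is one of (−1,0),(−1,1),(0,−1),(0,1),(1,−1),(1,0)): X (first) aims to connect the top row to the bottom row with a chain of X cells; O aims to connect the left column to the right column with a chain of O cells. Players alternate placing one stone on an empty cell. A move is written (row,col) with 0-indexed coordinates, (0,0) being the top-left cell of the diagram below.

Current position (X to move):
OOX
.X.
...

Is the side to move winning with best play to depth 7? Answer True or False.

X winning at [OOX/.X./...]: True

ply 1, X at OOX/.X./... | (1,0)=+1→OOX/XX./...*; (1,2)=+1→OOX/.XX/...; (2,0)=+1→OOX/.X./X..; (2,1)=+1→OOX/.X./.X.; (2,2)=+1→OOX/.X./..X
ply 2, O at OOX/XX./... | (1,2)=-1→OOX/XXO/...*; (2,0)=-1→OOX/XX./O..; (2,1)=-1→OOX/XX./.O.; (2,2)=-1→OOX/XX./..O
ply 3, X at OOX/XXO/... | (2,0)=+1→OOX/XXO/X..*; (2,1)=+1→OOX/XXO/.X.; (2,2)=+1→OOX/XXO/..X
ply 4: OOX/XXO/X.. is terminal -1 (O); from OOX/.X./... depth 7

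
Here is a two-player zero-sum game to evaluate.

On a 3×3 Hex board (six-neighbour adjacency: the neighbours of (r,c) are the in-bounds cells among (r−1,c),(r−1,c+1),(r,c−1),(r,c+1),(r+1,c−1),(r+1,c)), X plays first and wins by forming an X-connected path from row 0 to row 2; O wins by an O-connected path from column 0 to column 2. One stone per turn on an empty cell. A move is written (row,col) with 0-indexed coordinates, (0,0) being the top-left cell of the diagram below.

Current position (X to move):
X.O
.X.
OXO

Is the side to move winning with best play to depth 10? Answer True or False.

X winning at [X.O/.X./OXO]: True

[X.O/.X./OXO] X move#1: (0,1):+1/XXO/.X./OXO*, (1,0):+1/X.O/XX./OXO, (1,2):+1/X.O/.XX/OXO
[XXO/.X./OXO] end (terminal -1, O#2); searched X.O/.X./OXO to 10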